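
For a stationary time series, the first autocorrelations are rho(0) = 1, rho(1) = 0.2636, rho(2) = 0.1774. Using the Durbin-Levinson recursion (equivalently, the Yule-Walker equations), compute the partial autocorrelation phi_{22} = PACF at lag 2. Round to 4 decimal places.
\phi_{22} = 0.1160

The PACF at lag k is phi_{kk}, the last component of the solution
to the Yule-Walker system G_k phi = r_k where
  (G_k)_{ij} = rho(|i - j|), (r_k)_i = rho(i), i,j = 1..k.
Equivalently, Durbin-Levinson gives phi_{kk} iteratively:
  phi_{11} = rho(1)
  phi_{kk} = [rho(k) - sum_{j=1..k-1} phi_{k-1,j} rho(k-j)]
            / [1 - sum_{j=1..k-1} phi_{k-1,j} rho(j)],
  phi_{k,j} = phi_{k-1,j} - phi_{kk} phi_{k-1,k-j},  j = 1..k-1.
Step k = 1:
  phi_11 = rho(1) = 0.2636.
Step k = 2:
  phi_22 = [rho(2) - phi_11 rho(1)] / [1 - phi_11 rho(1)] = [0.1774 - (0.2636)(0.2636)] / [1 - (0.2636)(0.2636)]
         = 0.10791504 / 0.93051504 = 0.116.
Therefore phi_{22} = 0.1160.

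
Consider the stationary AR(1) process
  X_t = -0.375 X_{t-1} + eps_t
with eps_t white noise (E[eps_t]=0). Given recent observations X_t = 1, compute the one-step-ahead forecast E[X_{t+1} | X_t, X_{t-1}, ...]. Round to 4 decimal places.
E[X_{t+1} \mid \mathcal F_t] = -0.3750

For an AR(p) model X_t = c + sum_i phi_i X_{t-i} + eps_t, the
one-step-ahead conditional mean is
  E[X_{t+1} | X_t, ...] = c + sum_i phi_i X_{t+1-i}.
Substitute known values:
  E[X_{t+1} | ...] = (-0.375) * (1)
                   = -0.3750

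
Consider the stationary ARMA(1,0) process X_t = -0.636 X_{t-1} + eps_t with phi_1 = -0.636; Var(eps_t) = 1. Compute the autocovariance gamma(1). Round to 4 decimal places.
\gamma(1) = -1.0680

Multiply the model equation by X_{t-k} and take expectations. With theta_0 = psi_0 = 1 and psi_j the MA(infinity) weights, this gives
  gamma(k) - sum_i phi_i gamma(k-i) = c_k,
  c_k = sigma^2 * sum_{j=k..q} theta_j psi_{j-k}   (c_k = 0 for k > q),
using gamma(-m) = gamma(m).
Pure AR (q = 0): c_0 = sigma^2 = 1, c_k = 0 for k >= 1.
Equations for k = 0 and k = 1 (AR order 1):
  gamma(0) = phi_1 gamma(1) + c_0
  gamma(1) = phi_1 gamma(0) + c_1
Substituting the second into the first: gamma(0) (1 - phi_1^2) = c_0 + phi_1 c_1, so
  gamma(0) = c_0 / (1 - phi_1^2) = 1 / (1 - (-0.636)^2) = 1 / 0.595504 = 1.67925.
  gamma(1) = phi_1 gamma(0) = (-0.636)(1.67925) = -1.068003.
Therefore gamma(1) = -1.0680 (to 4 decimal places).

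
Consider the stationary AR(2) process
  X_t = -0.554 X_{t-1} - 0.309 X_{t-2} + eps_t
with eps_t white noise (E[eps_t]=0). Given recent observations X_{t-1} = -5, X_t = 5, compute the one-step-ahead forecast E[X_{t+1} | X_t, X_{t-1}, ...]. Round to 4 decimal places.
E[X_{t+1} \mid \mathcal F_t] = -1.2250

For an AR(p) model X_t = c + sum_i phi_i X_{t-i} + eps_t, the
one-step-ahead conditional mean is
  E[X_{t+1} | X_t, ...] = c + sum_i phi_i X_{t+1-i}.
Substitute known values:
  E[X_{t+1} | ...] = (-0.554) * (5) + (-0.309) * (-5)
                   = -1.2250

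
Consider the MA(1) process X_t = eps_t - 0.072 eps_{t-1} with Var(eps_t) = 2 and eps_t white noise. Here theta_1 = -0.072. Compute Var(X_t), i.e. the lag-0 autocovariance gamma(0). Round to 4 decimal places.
\gamma(0) = 2.0104

For an MA(q) process X_t = eps_t + sum_i theta_i eps_{t-i} with
Var(eps_t) = sigma^2, the variance is
  gamma(0) = sigma^2 * (1 + sum_i theta_i^2).
  sum_i theta_i^2 = (-0.072)^2 = 0.005184.
  gamma(0) = 2 * (1 + 0.005184) = 2 * 1.005184 = 2.010368, which rounds to 2.0104.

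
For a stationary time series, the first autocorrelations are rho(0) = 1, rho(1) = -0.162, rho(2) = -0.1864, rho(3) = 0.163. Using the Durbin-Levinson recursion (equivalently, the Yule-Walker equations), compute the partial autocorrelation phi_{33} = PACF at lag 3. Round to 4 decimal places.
\phi_{33} = 0.0980

The PACF at lag k is phi_{kk}, the last component of the solution
to the Yule-Walker system G_k phi = r_k where
  (G_k)_{ij} = rho(|i - j|), (r_k)_i = rho(i), i,j = 1..k.
Equivalently, Durbin-Levinson gives phi_{kk} iteratively:
  phi_{11} = rho(1)
  phi_{kk} = [rho(k) - sum_{j=1..k-1} phi_{k-1,j} rho(k-j)]
            / [1 - sum_{j=1..k-1} phi_{k-1,j} rho(j)],
  phi_{k,j} = phi_{k-1,j} - phi_{kk} phi_{k-1,k-j},  j = 1..k-1.
Step k = 1:
  phi_11 = rho(1) = -0.162.
Step k = 2:
  phi_22 = [rho(2) - phi_11 rho(1)] / [1 - phi_11 rho(1)] = [-0.1864 - (-0.162)(-0.162)] / [1 - (-0.162)(-0.162)]
         = -0.212644 / 0.973756 = -0.218375.
  Update: phi_21 = phi_11 - phi_22 phi_11 = -0.162 - (-0.218375)(-0.162) = -0.197377.
Step k = 3:
  phi_33 = [rho(3) - phi_21 rho(2) - phi_22 rho(1)] / [1 - phi_21 rho(1) - phi_22 rho(2)]
    numerator   = 0.163 - (-0.197377)(-0.1864) - (-0.218375)(-0.162) = 0.09083222
    denominator = 1 - (-0.197377)(-0.162) - (-0.218375)(-0.1864) = 0.92731986
  phi_33 = 0.09083222 / 0.92731986 = 0.098.
Therefore phi_{33} = 0.0980.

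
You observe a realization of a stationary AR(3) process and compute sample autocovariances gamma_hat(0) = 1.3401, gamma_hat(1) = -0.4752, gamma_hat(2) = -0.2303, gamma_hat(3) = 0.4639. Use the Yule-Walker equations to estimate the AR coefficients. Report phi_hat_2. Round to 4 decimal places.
\hat\phi_{2} = -0.2520

The Yule-Walker equations for an AR(p) process read, in matrix form,
  Gamma_p phi = r_p,   with   (Gamma_p)_{ij} = gamma(|i - j|),
                       (r_p)_i = gamma(i),   i,j = 1..p.
Substitute the sample gammas (Toeplitz matrix and right-hand side of size 3):
  Gamma_p = [[1.3401, -0.4752, -0.2303], [-0.4752, 1.3401, -0.4752], [-0.2303, -0.4752, 1.3401]]
  r_p     = [-0.4752, -0.2303, 0.4639]
Written out (R1..R3):
  (R1) 1.3401 phi_1 - 0.4752 phi_2 - 0.2303 phi_3 = -0.4752
  (R2) -0.4752 phi_1 + 1.3401 phi_2 - 0.4752 phi_3 = -0.2303
  (R3) -0.2303 phi_1 - 0.4752 phi_2 + 1.3401 phi_3 = 0.4639
Gaussian elimination:
  R2 <- R2 - (-0.4752/1.3401) R1 = R2 - (-0.3546) R1:  1.171594 phi_2 - 0.556864 phi_3 = -0.398806
  R3 <- R3 - (-0.2303/1.3401) R1 = R3 - (-0.171853) R1:  -0.556864 phi_2 + 1.300522 phi_3 = 0.382236
  R3 <- R3 - (-0.556864/1.171594) R2 = R3 - (-0.475305) R2:  1.035842 phi_3 = 0.192681
Back-substitution:
  phi_hat_3 = 0.192681 / 1.035842 = 0.186014
  phi_hat_2 = (-0.398806 - (-0.556864)(0.186014)) / 1.171594 = -0.251983
  phi_hat_1 = (-0.4752 - (-0.4752)(-0.251983) - (-0.2303)(0.186014)) / 1.3401 = -0.411987
So phi_hat = [-0.4120, -0.2520, 0.1860].
Therefore phi_hat_2 = -0.2520.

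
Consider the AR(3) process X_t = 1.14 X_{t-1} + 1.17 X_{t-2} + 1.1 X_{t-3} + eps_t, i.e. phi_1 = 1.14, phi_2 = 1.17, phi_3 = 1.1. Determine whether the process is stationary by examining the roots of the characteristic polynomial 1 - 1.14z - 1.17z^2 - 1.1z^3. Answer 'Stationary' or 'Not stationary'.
\text{Not stationary}

The AR(p) characteristic polynomial is P(z) = 1 - 1.14z - 1.17z^2 - 1.1z^3.
Stationarity requires all roots to lie outside the unit circle, i.e. |z| > 1 for every root.
Degree 3: look for a simple real root z0 first, then factor out (1 - z/z0) and solve the remaining quadratic.
Testing z0 = 0.5: P(0.5) = 1 + (-1.14)(0.5) + (-1.17)(0.5)^2 + (-1.1)(0.5)^3
  = 1 + (-0.57) + (-0.2925) + (-0.1375) = 0.  So z_0 = 0.5 is a root, |z_0| = 0.5.
Divide out the factor (1 - 2 z) = (1 - z/z0) (since 1/z0 = 2):
  P(z) = (1 - 2 z)(1 + (0.86) z + (0.55) z^2)
  [check: z-coef 0.86 - (2) = -1.14; z^2-coef 0.55 - (2)(0.86) = -1.17; z^3-coef -(2)(0.55) = -1.1.]
Remaining roots from the quadratic factor 1 + (0.86) z + (0.55) z^2:
  Set 1 + (0.86) z + (0.55) z^2 = 0, i.e. a z^2 + b z + c = 0 with a = 0.55, b = 0.86, c = 1.
  Discriminant D = b^2 - 4ac = (0.86)^2 - 4*(0.55)*1 = 0.7396 - (2.2) = -1.4604.
  D < 0, so the roots are the complex-conjugate pair z = (-b +/- i sqrt(-D)) / (2a) = -0.7818 +/- 1.0986i.
  For a conjugate pair |z|^2 = z * conj(z) = (product of roots) = c/a = 1/(0.55) = 1.818182, so |z| = sqrt(1.818182) = 1.3484 for both roots.
Moduli of all roots: 0.5000, 1.3484, 1.3484.
All moduli strictly greater than 1? No.
Verdict: Not stationary.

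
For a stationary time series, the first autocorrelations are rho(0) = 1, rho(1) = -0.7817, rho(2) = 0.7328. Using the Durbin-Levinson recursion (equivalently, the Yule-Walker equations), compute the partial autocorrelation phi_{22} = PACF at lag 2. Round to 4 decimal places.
\phi_{22} = 0.3130

The PACF at lag k is phi_{kk}, the last component of the solution
to the Yule-Walker system G_k phi = r_k where
  (G_k)_{ij} = rho(|i - j|), (r_k)_i = rho(i), i,j = 1..k.
Equivalently, Durbin-Levinson gives phi_{kk} iteratively:
  phi_{11} = rho(1)
  phi_{kk} = [rho(k) - sum_{j=1..k-1} phi_{k-1,j} rho(k-j)]
            / [1 - sum_{j=1..k-1} phi_{k-1,j} rho(j)],
  phi_{k,j} = phi_{k-1,j} - phi_{kk} phi_{k-1,k-j},  j = 1..k-1.
Step k = 1:
  phi_11 = rho(1) = -0.7817.
Step k = 2:
  phi_22 = [rho(2) - phi_11 rho(1)] / [1 - phi_11 rho(1)] = [0.7328 - (-0.7817)(-0.7817)] / [1 - (-0.7817)(-0.7817)]
         = 0.12174511 / 0.38894511 = 0.313.
Therefore phi_{22} = 0.3130.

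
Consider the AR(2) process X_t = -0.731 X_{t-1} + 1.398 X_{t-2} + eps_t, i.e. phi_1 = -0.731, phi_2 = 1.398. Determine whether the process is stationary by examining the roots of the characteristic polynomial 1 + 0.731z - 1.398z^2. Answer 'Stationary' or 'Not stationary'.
\text{Not stationary}

The AR(p) characteristic polynomial is P(z) = 1 + 0.731z - 1.398z^2.
Stationarity requires all roots to lie outside the unit circle, i.e. |z| > 1 for every root.
Set 1 + (0.731) z + (-1.398) z^2 = 0, i.e. a z^2 + b z + c = 0 with a = -1.398, b = 0.731, c = 1.
Discriminant D = b^2 - 4ac = (0.731)^2 - 4*(-1.398)*1 = 0.534361 - (-5.592) = 6.126361.
D >= 0, so the roots are real: z = (-b +/- sqrt(D)) / (2a) = (-0.731 +/- 2.475149) / (-2.796).
  z_1 = (-0.731 + 2.475149) / (-2.796) = -0.6238,   |z_1| = 0.6238.
  z_2 = (-0.731 - 2.475149) / (-2.796) = 1.1467,   |z_2| = 1.1467.
Moduli of all roots: 0.6238, 1.1467.
All moduli strictly greater than 1? No.
Verdict: Not stationary.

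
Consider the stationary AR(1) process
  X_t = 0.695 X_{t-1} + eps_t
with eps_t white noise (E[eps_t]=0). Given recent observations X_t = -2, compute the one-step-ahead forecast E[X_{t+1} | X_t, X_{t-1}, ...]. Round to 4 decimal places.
E[X_{t+1} \mid \mathcal F_t] = -1.3900

For an AR(p) model X_t = c + sum_i phi_i X_{t-i} + eps_t, the
one-step-ahead conditional mean is
  E[X_{t+1} | X_t, ...] = c + sum_i phi_i X_{t+1-i}.
Substitute known values:
  E[X_{t+1} | ...] = (0.695) * (-2)
                   = -1.3900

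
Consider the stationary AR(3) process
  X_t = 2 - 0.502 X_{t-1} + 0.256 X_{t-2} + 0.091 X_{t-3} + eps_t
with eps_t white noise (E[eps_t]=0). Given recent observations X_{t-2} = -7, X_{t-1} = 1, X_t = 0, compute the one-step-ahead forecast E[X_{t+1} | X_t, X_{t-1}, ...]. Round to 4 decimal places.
E[X_{t+1} \mid \mathcal F_t] = 1.6190

For an AR(p) model X_t = c + sum_i phi_i X_{t-i} + eps_t, the
one-step-ahead conditional mean is
  E[X_{t+1} | X_t, ...] = c + sum_i phi_i X_{t+1-i}.
Substitute known values:
  E[X_{t+1} | ...] = 2 + (-0.502) * (0) + (0.256) * (1) + (0.091) * (-7)
                   = 1.6190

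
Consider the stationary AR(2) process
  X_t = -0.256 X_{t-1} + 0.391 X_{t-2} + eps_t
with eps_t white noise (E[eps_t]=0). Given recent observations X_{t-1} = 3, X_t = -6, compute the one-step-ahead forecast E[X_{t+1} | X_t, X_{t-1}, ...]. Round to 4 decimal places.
E[X_{t+1} \mid \mathcal F_t] = 2.7090

For an AR(p) model X_t = c + sum_i phi_i X_{t-i} + eps_t, the
one-step-ahead conditional mean is
  E[X_{t+1} | X_t, ...] = c + sum_i phi_i X_{t+1-i}.
Substitute known values:
  E[X_{t+1} | ...] = (-0.256) * (-6) + (0.391) * (3)
                   = 2.7090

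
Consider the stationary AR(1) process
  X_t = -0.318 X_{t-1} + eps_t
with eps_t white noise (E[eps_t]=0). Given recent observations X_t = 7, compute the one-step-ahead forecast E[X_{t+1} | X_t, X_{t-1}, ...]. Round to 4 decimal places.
E[X_{t+1} \mid \mathcal F_t] = -2.2260

For an AR(p) model X_t = c + sum_i phi_i X_{t-i} + eps_t, the
one-step-ahead conditional mean is
  E[X_{t+1} | X_t, ...] = c + sum_i phi_i X_{t+1-i}.
Substitute known values:
  E[X_{t+1} | ...] = (-0.318) * (7)
                   = -2.2260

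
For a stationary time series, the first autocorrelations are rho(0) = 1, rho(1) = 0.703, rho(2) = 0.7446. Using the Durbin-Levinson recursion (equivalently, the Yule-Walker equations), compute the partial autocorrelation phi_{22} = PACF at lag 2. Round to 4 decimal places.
\phi_{22} = 0.4950

The PACF at lag k is phi_{kk}, the last component of the solution
to the Yule-Walker system G_k phi = r_k where
  (G_k)_{ij} = rho(|i - j|), (r_k)_i = rho(i), i,j = 1..k.
Equivalently, Durbin-Levinson gives phi_{kk} iteratively:
  phi_{11} = rho(1)
  phi_{kk} = [rho(k) - sum_{j=1..k-1} phi_{k-1,j} rho(k-j)]
            / [1 - sum_{j=1..k-1} phi_{k-1,j} rho(j)],
  phi_{k,j} = phi_{k-1,j} - phi_{kk} phi_{k-1,k-j},  j = 1..k-1.
Step k = 1:
  phi_11 = rho(1) = 0.703.
Step k = 2:
  phi_22 = [rho(2) - phi_11 rho(1)] / [1 - phi_11 rho(1)] = [0.7446 - (0.703)(0.703)] / [1 - (0.703)(0.703)]
         = 0.250391 / 0.505791 = 0.495.
Therefore phi_{22} = 0.4950.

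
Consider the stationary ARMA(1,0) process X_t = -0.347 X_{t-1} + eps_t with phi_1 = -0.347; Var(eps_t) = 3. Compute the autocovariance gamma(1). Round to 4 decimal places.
\gamma(1) = -1.1835

Multiply the model equation by X_{t-k} and take expectations. With theta_0 = psi_0 = 1 and psi_j the MA(infinity) weights, this gives
  gamma(k) - sum_i phi_i gamma(k-i) = c_k,
  c_k = sigma^2 * sum_{j=k..q} theta_j psi_{j-k}   (c_k = 0 for k > q),
using gamma(-m) = gamma(m).
Pure AR (q = 0): c_0 = sigma^2 = 3, c_k = 0 for k >= 1.
Equations for k = 0 and k = 1 (AR order 1):
  gamma(0) = phi_1 gamma(1) + c_0
  gamma(1) = phi_1 gamma(0) + c_1
Substituting the second into the first: gamma(0) (1 - phi_1^2) = c_0 + phi_1 c_1, so
  gamma(0) = c_0 / (1 - phi_1^2) = 3 / (1 - (-0.347)^2) = 3 / 0.879591 = 3.410676.
  gamma(1) = phi_1 gamma(0) = (-0.347)(3.410676) = -1.183505.
Therefore gamma(1) = -1.1835 (to 4 decimal places).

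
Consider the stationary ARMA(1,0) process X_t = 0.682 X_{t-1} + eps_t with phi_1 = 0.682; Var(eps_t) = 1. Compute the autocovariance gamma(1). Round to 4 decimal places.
\gamma(1) = 1.2751

Multiply the model equation by X_{t-k} and take expectations. With theta_0 = psi_0 = 1 and psi_j the MA(infinity) weights, this gives
  gamma(k) - sum_i phi_i gamma(k-i) = c_k,
  c_k = sigma^2 * sum_{j=k..q} theta_j psi_{j-k}   (c_k = 0 for k > q),
using gamma(-m) = gamma(m).
Pure AR (q = 0): c_0 = sigma^2 = 1, c_k = 0 for k >= 1.
Equations for k = 0 and k = 1 (AR order 1):
  gamma(0) = phi_1 gamma(1) + c_0
  gamma(1) = phi_1 gamma(0) + c_1
Substituting the second into the first: gamma(0) (1 - phi_1^2) = c_0 + phi_1 c_1, so
  gamma(0) = c_0 / (1 - phi_1^2) = 1 / (1 - (0.682)^2) = 1 / 0.534876 = 1.869592.
  gamma(1) = phi_1 gamma(0) = (0.682)(1.869592) = 1.275062.
Therefore gamma(1) = 1.2751 (to 4 decimal places).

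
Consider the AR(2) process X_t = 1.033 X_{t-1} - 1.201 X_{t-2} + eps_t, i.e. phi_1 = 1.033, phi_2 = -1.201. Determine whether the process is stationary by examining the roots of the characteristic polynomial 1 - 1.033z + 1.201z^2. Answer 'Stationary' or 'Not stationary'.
\text{Not stationary}

The AR(p) characteristic polynomial is P(z) = 1 - 1.033z + 1.201z^2.
Stationarity requires all roots to lie outside the unit circle, i.e. |z| > 1 for every root.
Set 1 + (-1.033) z + (1.201) z^2 = 0, i.e. a z^2 + b z + c = 0 with a = 1.201, b = -1.033, c = 1.
Discriminant D = b^2 - 4ac = (-1.033)^2 - 4*(1.201)*1 = 1.067089 - (4.804) = -3.736911.
D < 0, so the roots are the complex-conjugate pair z = (-b +/- i sqrt(-D)) / (2a) = 0.4301 +/- 0.8048i.
For a conjugate pair |z|^2 = z * conj(z) = (product of roots) = c/a = 1/(1.201) = 0.832639, so |z| = sqrt(0.832639) = 0.9125 for both roots.
Moduli of all roots: 0.9125, 0.9125.
All moduli strictly greater than 1? No.
Verdict: Not stationary.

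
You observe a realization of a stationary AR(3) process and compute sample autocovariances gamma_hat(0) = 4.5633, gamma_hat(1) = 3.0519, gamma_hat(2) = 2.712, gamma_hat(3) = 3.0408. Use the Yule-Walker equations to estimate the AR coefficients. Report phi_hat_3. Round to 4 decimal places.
\hat\phi_{3} = 0.3830

The Yule-Walker equations for an AR(p) process read, in matrix form,
  Gamma_p phi = r_p,   with   (Gamma_p)_{ij} = gamma(|i - j|),
                       (r_p)_i = gamma(i),   i,j = 1..p.
Substitute the sample gammas (Toeplitz matrix and right-hand side of size 3):
  Gamma_p = [[4.5633, 3.0519, 2.712], [3.0519, 4.5633, 3.0519], [2.712, 3.0519, 4.5633]]
  r_p     = [3.0519, 2.712, 3.0408]
Written out (R1..R3):
  (R1) 4.5633 phi_1 + 3.0519 phi_2 + 2.712 phi_3 = 3.0519
  (R2) 3.0519 phi_1 + 4.5633 phi_2 + 3.0519 phi_3 = 2.712
  (R3) 2.712 phi_1 + 3.0519 phi_2 + 4.5633 phi_3 = 3.0408
Gaussian elimination:
  R2 <- R2 - (3.0519/4.5633) R1 = R2 - (0.668792) R1:  2.522213 phi_2 + 1.238135 phi_3 = 0.670913
  R3 <- R3 - (2.712/4.5633) R1 = R3 - (0.594307) R1:  1.238135 phi_2 + 2.95154 phi_3 = 1.227035
  R3 <- R3 - (1.238135/2.522213) R2 = R3 - (0.490892) R2:  2.343749 phi_3 = 0.897689
Back-substitution:
  phi_hat_3 = 0.897689 / 2.343749 = 0.383014
  phi_hat_2 = (0.670913 - (1.238135)(0.383014)) / 2.522213 = 0.077983
  phi_hat_1 = (3.0519 - (3.0519)(0.077983) - (2.712)(0.383014)) / 4.5633 = 0.38901
So phi_hat = [0.3890, 0.0780, 0.3830].
Therefore phi_hat_3 = 0.3830.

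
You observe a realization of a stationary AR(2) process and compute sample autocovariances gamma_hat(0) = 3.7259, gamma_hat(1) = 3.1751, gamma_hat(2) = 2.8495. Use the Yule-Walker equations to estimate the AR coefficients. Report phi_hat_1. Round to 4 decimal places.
\hat\phi_{1} = 0.7321

The Yule-Walker equations for an AR(p) process read, in matrix form,
  Gamma_p phi = r_p,   with   (Gamma_p)_{ij} = gamma(|i - j|),
                       (r_p)_i = gamma(i),   i,j = 1..p.
Substitute the sample gammas (Toeplitz matrix and right-hand side of size 2):
  Gamma_p = [[3.7259, 3.1751], [3.1751, 3.7259]]
  r_p     = [3.1751, 2.8495]
Written out:
  3.7259 phi_1 + 3.1751 phi_2 = 3.1751
  3.1751 phi_1 + 3.7259 phi_2 = 2.8495
Solve by Cramer's rule:
  det = gamma(0)^2 - gamma(1)^2 = (3.7259)^2 - (3.1751)^2 = 13.88233081 - 10.08126001 = 3.8010708
  phi_hat_1 = [gamma(1) gamma(0) - gamma(1) gamma(2)] / det = [(3.1751)(3.7259) - (3.1751)(2.8495)] / 3.8010708 = 2.78265764 / 3.8010708 = 0.7321
  phi_hat_2 = [gamma(0) gamma(2) - gamma(1)^2] / det = [(3.7259)(2.8495) - (3.1751)^2] / 3.8010708 = 0.53569204 / 3.8010708 = 0.1409
So phi_hat = [0.7321, 0.1409].
Therefore phi_hat_1 = 0.7321.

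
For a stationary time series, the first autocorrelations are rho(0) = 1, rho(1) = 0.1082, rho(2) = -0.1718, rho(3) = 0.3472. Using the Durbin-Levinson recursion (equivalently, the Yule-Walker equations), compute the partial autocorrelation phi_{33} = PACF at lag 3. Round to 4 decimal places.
\phi_{33} = 0.4080

The PACF at lag k is phi_{kk}, the last component of the solution
to the Yule-Walker system G_k phi = r_k where
  (G_k)_{ij} = rho(|i - j|), (r_k)_i = rho(i), i,j = 1..k.
Equivalently, Durbin-Levinson gives phi_{kk} iteratively:
  phi_{11} = rho(1)
  phi_{kk} = [rho(k) - sum_{j=1..k-1} phi_{k-1,j} rho(k-j)]
            / [1 - sum_{j=1..k-1} phi_{k-1,j} rho(j)],
  phi_{k,j} = phi_{k-1,j} - phi_{kk} phi_{k-1,k-j},  j = 1..k-1.
Step k = 1:
  phi_11 = rho(1) = 0.1082.
Step k = 2:
  phi_22 = [rho(2) - phi_11 rho(1)] / [1 - phi_11 rho(1)] = [-0.1718 - (0.1082)(0.1082)] / [1 - (0.1082)(0.1082)]
         = -0.18350724 / 0.98829276 = -0.185681.
  Update: phi_21 = phi_11 - phi_22 phi_11 = 0.1082 - (-0.185681)(0.1082) = 0.128291.
Step k = 3:
  phi_33 = [rho(3) - phi_21 rho(2) - phi_22 rho(1)] / [1 - phi_21 rho(1) - phi_22 rho(2)]
    numerator   = 0.3472 - (0.128291)(-0.1718) - (-0.185681)(0.1082) = 0.38933103
    denominator = 1 - (0.128291)(0.1082) - (-0.185681)(-0.1718) = 0.95421894
  phi_33 = 0.38933103 / 0.95421894 = 0.408.
Therefore phi_{33} = 0.4080.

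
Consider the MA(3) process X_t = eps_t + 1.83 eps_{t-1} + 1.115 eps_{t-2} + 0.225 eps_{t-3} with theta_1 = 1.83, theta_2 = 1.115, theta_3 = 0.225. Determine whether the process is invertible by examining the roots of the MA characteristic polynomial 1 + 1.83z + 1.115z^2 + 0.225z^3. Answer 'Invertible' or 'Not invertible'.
\text{Invertible}

The MA(q) characteristic polynomial is P(z) = 1 + 1.83z + 1.115z^2 + 0.225z^3.
Invertibility requires all roots to lie outside the unit circle, i.e. |z| > 1 for every root.
Degree 3: look for a simple real root z0 first, then factor out (1 - z/z0) and solve the remaining quadratic.
Testing z0 = -2: P(-2) = 1 + (1.83)(-2) + (1.115)(-2)^2 + (0.225)(-2)^3
  = 1 + (-3.66) + (4.46) + (-1.8) = 0.  So z_0 = -2 is a root, |z_0| = 2.
Divide out the factor (1 + 0.5 z) = (1 - z/z0) (since 1/z0 = -0.5):
  P(z) = (1 + 0.5 z)(1 + (1.33) z + (0.45) z^2)
  [check: z-coef 1.33 - (-0.5) = 1.83; z^2-coef 0.45 - (-0.5)(1.33) = 1.115; z^3-coef -(-0.5)(0.45) = 0.225.]
Remaining roots from the quadratic factor 1 + (1.33) z + (0.45) z^2:
  Set 1 + (1.33) z + (0.45) z^2 = 0, i.e. a z^2 + b z + c = 0 with a = 0.45, b = 1.33, c = 1.
  Discriminant D = b^2 - 4ac = (1.33)^2 - 4*(0.45)*1 = 1.7689 - (1.8) = -0.0311.
  D < 0, so the roots are the complex-conjugate pair z = (-b +/- i sqrt(-D)) / (2a) = -1.4778 +/- 0.1959i.
  For a conjugate pair |z|^2 = z * conj(z) = (product of roots) = c/a = 1/(0.45) = 2.222222, so |z| = sqrt(2.222222) = 1.4907 for both roots.
Moduli of all roots: 2.0000, 1.4907, 1.4907.
All moduli strictly greater than 1? Yes.
Verdict: Invertible.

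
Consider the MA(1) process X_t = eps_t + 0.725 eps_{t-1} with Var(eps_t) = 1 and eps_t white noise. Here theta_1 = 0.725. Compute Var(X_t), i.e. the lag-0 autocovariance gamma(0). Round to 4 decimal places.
\gamma(0) = 1.5256

For an MA(q) process X_t = eps_t + sum_i theta_i eps_{t-i} with
Var(eps_t) = sigma^2, the variance is
  gamma(0) = sigma^2 * (1 + sum_i theta_i^2).
  sum_i theta_i^2 = (0.725)^2 = 0.525625.
  gamma(0) = 1 * (1 + 0.525625) = 1 * 1.525625 = 1.525625, which rounds to 1.5256.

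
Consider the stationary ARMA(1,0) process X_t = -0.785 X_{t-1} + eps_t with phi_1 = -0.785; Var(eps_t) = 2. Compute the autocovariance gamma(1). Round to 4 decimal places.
\gamma(1) = -4.0909

Multiply the model equation by X_{t-k} and take expectations. With theta_0 = psi_0 = 1 and psi_j the MA(infinity) weights, this gives
  gamma(k) - sum_i phi_i gamma(k-i) = c_k,
  c_k = sigma^2 * sum_{j=k..q} theta_j psi_{j-k}   (c_k = 0 for k > q),
using gamma(-m) = gamma(m).
Pure AR (q = 0): c_0 = sigma^2 = 2, c_k = 0 for k >= 1.
Equations for k = 0 and k = 1 (AR order 1):
  gamma(0) = phi_1 gamma(1) + c_0
  gamma(1) = phi_1 gamma(0) + c_1
Substituting the second into the first: gamma(0) (1 - phi_1^2) = c_0 + phi_1 c_1, so
  gamma(0) = c_0 / (1 - phi_1^2) = 2 / (1 - (-0.785)^2) = 2 / 0.383775 = 5.211387.
  gamma(1) = phi_1 gamma(0) = (-0.785)(5.211387) = -4.090939.
Therefore gamma(1) = -4.0909 (to 4 decimal places).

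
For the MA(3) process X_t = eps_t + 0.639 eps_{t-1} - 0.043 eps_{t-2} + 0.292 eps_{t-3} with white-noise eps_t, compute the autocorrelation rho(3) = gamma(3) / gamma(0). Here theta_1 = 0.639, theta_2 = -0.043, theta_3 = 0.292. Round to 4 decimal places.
\rho(3) = 0.1953

For an MA(q) process with theta_0 = 1, the autocovariance is
  gamma(k) = sigma^2 * sum_{i=0..q-k} theta_i * theta_{i+k},
and rho(k) = gamma(k) / gamma(0). Sigma^2 cancels.
  numerator   = (1)*(0.292) = 0.292.
  denominator = (1)^2 + (0.639)^2 + (-0.043)^2 + (0.292)^2 = 1.495434.
  rho(3) = 0.292 / 1.495434 = 0.1953.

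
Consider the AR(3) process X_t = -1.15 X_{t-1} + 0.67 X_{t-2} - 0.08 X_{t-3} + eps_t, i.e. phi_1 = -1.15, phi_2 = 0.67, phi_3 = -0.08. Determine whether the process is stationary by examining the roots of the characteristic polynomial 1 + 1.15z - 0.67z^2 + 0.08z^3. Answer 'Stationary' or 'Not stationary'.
\text{Not stationary}

The AR(p) characteristic polynomial is P(z) = 1 + 1.15z - 0.67z^2 + 0.08z^3.
Stationarity requires all roots to lie outside the unit circle, i.e. |z| > 1 for every root.
Degree 3: look for a simple real root z0 first, then factor out (1 - z/z0) and solve the remaining quadratic.
Testing z0 = 4: P(4) = 1 + (1.15)(4) + (-0.67)(4)^2 + (0.08)(4)^3
  = 1 + (4.6) + (-10.72) + (5.12) = 0.  So z_0 = 4 is a root, |z_0| = 4.
Divide out the factor (1 - 0.25 z) = (1 - z/z0) (since 1/z0 = 0.25):
  P(z) = (1 - 0.25 z)(1 + (1.4) z + (-0.32) z^2)
  [check: z-coef 1.4 - (0.25) = 1.15; z^2-coef -0.32 - (0.25)(1.4) = -0.67; z^3-coef -(0.25)(-0.32) = 0.08.]
Remaining roots from the quadratic factor 1 + (1.4) z + (-0.32) z^2:
  Set 1 + (1.4) z + (-0.32) z^2 = 0, i.e. a z^2 + b z + c = 0 with a = -0.32, b = 1.4, c = 1.
  Discriminant D = b^2 - 4ac = (1.4)^2 - 4*(-0.32)*1 = 1.96 - (-1.28) = 3.24.
  D >= 0, so the roots are real: z = (-b +/- sqrt(D)) / (2a) = (-1.4 +/- 1.8) / (-0.64).
    z_1 = (-1.4 + 1.8) / (-0.64) = -0.625,   |z_1| = 0.625.
    z_2 = (-1.4 - 1.8) / (-0.64) = 5,   |z_2| = 5.
Moduli of all roots: 4.0000, 0.6250, 5.0000.
All moduli strictly greater than 1? No.
Verdict: Not stationary.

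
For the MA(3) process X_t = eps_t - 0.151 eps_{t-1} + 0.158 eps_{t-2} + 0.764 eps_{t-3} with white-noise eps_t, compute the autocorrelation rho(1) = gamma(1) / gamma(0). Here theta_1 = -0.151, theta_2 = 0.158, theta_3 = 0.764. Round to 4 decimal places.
\rho(1) = -0.0332

For an MA(q) process with theta_0 = 1, the autocovariance is
  gamma(k) = sigma^2 * sum_{i=0..q-k} theta_i * theta_{i+k},
and rho(k) = gamma(k) / gamma(0). Sigma^2 cancels.
  numerator   = (1)*(-0.151) + (-0.151)*(0.158) + (0.158)*(0.764) = -0.054146.
  denominator = (1)^2 + (-0.151)^2 + (0.158)^2 + (0.764)^2 = 1.631461.
  rho(1) = -0.054146 / 1.631461 = -0.0332.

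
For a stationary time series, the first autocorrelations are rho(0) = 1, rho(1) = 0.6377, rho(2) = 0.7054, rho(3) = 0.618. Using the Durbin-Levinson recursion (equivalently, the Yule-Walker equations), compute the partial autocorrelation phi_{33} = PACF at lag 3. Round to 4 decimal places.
\phi_{33} = 0.1661

The PACF at lag k is phi_{kk}, the last component of the solution
to the Yule-Walker system G_k phi = r_k where
  (G_k)_{ij} = rho(|i - j|), (r_k)_i = rho(i), i,j = 1..k.
Equivalently, Durbin-Levinson gives phi_{kk} iteratively:
  phi_{11} = rho(1)
  phi_{kk} = [rho(k) - sum_{j=1..k-1} phi_{k-1,j} rho(k-j)]
            / [1 - sum_{j=1..k-1} phi_{k-1,j} rho(j)],
  phi_{k,j} = phi_{k-1,j} - phi_{kk} phi_{k-1,k-j},  j = 1..k-1.
Step k = 1:
  phi_11 = rho(1) = 0.6377.
Step k = 2:
  phi_22 = [rho(2) - phi_11 rho(1)] / [1 - phi_11 rho(1)] = [0.7054 - (0.6377)(0.6377)] / [1 - (0.6377)(0.6377)]
         = 0.29873871 / 0.59333871 = 0.503488.
  Update: phi_21 = phi_11 - phi_22 phi_11 = 0.6377 - (0.503488)(0.6377) = 0.316626.
Step k = 3:
  phi_33 = [rho(3) - phi_21 rho(2) - phi_22 rho(1)] / [1 - phi_21 rho(1) - phi_22 rho(2)]
    numerator   = 0.618 - (0.316626)(0.7054) - (0.503488)(0.6377) = 0.073578
    denominator = 1 - (0.316626)(0.6377) - (0.503488)(0.7054) = 0.44292746
  phi_33 = 0.073578 / 0.44292746 = 0.1661.
Therefore phi_{33} = 0.1661.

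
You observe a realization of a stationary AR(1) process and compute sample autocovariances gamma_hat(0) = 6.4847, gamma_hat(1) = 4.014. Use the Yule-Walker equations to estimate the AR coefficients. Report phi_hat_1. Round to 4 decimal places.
\hat\phi_{1} = 0.6190

The Yule-Walker equations for an AR(p) process read, in matrix form,
  Gamma_p phi = r_p,   with   (Gamma_p)_{ij} = gamma(|i - j|),
                       (r_p)_i = gamma(i),   i,j = 1..p.
Substitute the sample gammas (Toeplitz matrix and right-hand side of size 1):
  Gamma_p = [[6.4847]]
  r_p     = [4.014]
With p = 1 this is the single equation gamma(0) phi_1 = gamma(1):
  phi_hat_1 = gamma(1) / gamma(0) = 4.014 / 6.4847 = 0.6190.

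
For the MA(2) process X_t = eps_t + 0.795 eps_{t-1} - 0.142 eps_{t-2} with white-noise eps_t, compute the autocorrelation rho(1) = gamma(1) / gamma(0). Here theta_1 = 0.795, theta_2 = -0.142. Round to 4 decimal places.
\rho(1) = 0.4129

For an MA(q) process with theta_0 = 1, the autocovariance is
  gamma(k) = sigma^2 * sum_{i=0..q-k} theta_i * theta_{i+k},
and rho(k) = gamma(k) / gamma(0). Sigma^2 cancels.
  numerator   = (1)*(0.795) + (0.795)*(-0.142) = 0.68211.
  denominator = (1)^2 + (0.795)^2 + (-0.142)^2 = 1.652189.
  rho(1) = 0.68211 / 1.652189 = 0.4129.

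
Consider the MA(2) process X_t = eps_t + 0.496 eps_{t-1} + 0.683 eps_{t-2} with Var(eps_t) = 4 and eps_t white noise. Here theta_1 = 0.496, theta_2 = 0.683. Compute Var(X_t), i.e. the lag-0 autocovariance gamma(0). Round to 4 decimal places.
\gamma(0) = 6.8500

For an MA(q) process X_t = eps_t + sum_i theta_i eps_{t-i} with
Var(eps_t) = sigma^2, the variance is
  gamma(0) = sigma^2 * (1 + sum_i theta_i^2).
  sum_i theta_i^2 = (0.496)^2 + (0.683)^2 = 0.246016 + 0.466489 = 0.712505.
  gamma(0) = 4 * (1 + 0.712505) = 4 * 1.712505 = 6.85002, which rounds to 6.8500.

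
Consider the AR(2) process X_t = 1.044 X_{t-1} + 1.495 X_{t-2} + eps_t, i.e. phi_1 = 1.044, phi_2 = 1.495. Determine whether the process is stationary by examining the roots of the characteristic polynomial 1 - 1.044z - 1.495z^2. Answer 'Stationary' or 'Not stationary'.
\text{Not stationary}

The AR(p) characteristic polynomial is P(z) = 1 - 1.044z - 1.495z^2.
Stationarity requires all roots to lie outside the unit circle, i.e. |z| > 1 for every root.
Set 1 + (-1.044) z + (-1.495) z^2 = 0, i.e. a z^2 + b z + c = 0 with a = -1.495, b = -1.044, c = 1.
Discriminant D = b^2 - 4ac = (-1.044)^2 - 4*(-1.495)*1 = 1.089936 - (-5.98) = 7.069936.
D >= 0, so the roots are real: z = (-b +/- sqrt(D)) / (2a) = (1.044 +/- 2.658935) / (-2.99).
  z_1 = (1.044 + 2.658935) / (-2.99) = -1.2384,   |z_1| = 1.2384.
  z_2 = (1.044 - 2.658935) / (-2.99) = 0.5401,   |z_2| = 0.5401.
Moduli of all roots: 1.2384, 0.5401.
All moduli strictly greater than 1? No.
Verdict: Not stationary.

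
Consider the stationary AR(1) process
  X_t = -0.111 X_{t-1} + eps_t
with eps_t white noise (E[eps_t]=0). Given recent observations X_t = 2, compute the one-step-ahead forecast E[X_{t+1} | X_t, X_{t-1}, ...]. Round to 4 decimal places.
E[X_{t+1} \mid \mathcal F_t] = -0.2220

For an AR(p) model X_t = c + sum_i phi_i X_{t-i} + eps_t, the
one-step-ahead conditional mean is
  E[X_{t+1} | X_t, ...] = c + sum_i phi_i X_{t+1-i}.
Substitute known values:
  E[X_{t+1} | ...] = (-0.111) * (2)
                   = -0.2220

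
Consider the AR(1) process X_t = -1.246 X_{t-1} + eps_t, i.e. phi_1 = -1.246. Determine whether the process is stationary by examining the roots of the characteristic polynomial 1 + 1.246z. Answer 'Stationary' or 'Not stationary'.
\text{Not stationary}

The AR(p) characteristic polynomial is P(z) = 1 + 1.246z.
Stationarity requires all roots to lie outside the unit circle, i.e. |z| > 1 for every root.
This is linear in z: 1 + (1.246) z = 0  =>  z = -1/(1.246) = -0.802568,  |z| = 0.802568.
Moduli of all roots: 0.8026.
All moduli strictly greater than 1? No.
Verdict: Not stationary.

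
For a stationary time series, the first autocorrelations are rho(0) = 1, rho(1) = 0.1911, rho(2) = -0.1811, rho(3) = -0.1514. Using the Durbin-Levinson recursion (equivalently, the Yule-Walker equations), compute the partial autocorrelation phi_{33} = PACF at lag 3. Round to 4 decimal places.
\phi_{33} = -0.0720

The PACF at lag k is phi_{kk}, the last component of the solution
to the Yule-Walker system G_k phi = r_k where
  (G_k)_{ij} = rho(|i - j|), (r_k)_i = rho(i), i,j = 1..k.
Equivalently, Durbin-Levinson gives phi_{kk} iteratively:
  phi_{11} = rho(1)
  phi_{kk} = [rho(k) - sum_{j=1..k-1} phi_{k-1,j} rho(k-j)]
            / [1 - sum_{j=1..k-1} phi_{k-1,j} rho(j)],
  phi_{k,j} = phi_{k-1,j} - phi_{kk} phi_{k-1,k-j},  j = 1..k-1.
Step k = 1:
  phi_11 = rho(1) = 0.1911.
Step k = 2:
  phi_22 = [rho(2) - phi_11 rho(1)] / [1 - phi_11 rho(1)] = [-0.1811 - (0.1911)(0.1911)] / [1 - (0.1911)(0.1911)]
         = -0.21761921 / 0.96348079 = -0.225868.
  Update: phi_21 = phi_11 - phi_22 phi_11 = 0.1911 - (-0.225868)(0.1911) = 0.234263.
Step k = 3:
  phi_33 = [rho(3) - phi_21 rho(2) - phi_22 rho(1)] / [1 - phi_21 rho(1) - phi_22 rho(2)]
    numerator   = -0.1514 - (0.234263)(-0.1811) - (-0.225868)(0.1911) = -0.06581159
    denominator = 1 - (0.234263)(0.1911) - (-0.225868)(-0.1811) = 0.91432764
  phi_33 = -0.06581159 / 0.91432764 = -0.072.
Therefore phi_{33} = -0.0720.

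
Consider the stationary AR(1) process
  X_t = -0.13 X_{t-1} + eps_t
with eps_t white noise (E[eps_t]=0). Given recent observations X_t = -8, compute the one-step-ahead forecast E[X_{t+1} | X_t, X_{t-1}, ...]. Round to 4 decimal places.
E[X_{t+1} \mid \mathcal F_t] = 1.0400

For an AR(p) model X_t = c + sum_i phi_i X_{t-i} + eps_t, the
one-step-ahead conditional mean is
  E[X_{t+1} | X_t, ...] = c + sum_i phi_i X_{t+1-i}.
Substitute known values:
  E[X_{t+1} | ...] = (-0.13) * (-8)
                   = 1.0400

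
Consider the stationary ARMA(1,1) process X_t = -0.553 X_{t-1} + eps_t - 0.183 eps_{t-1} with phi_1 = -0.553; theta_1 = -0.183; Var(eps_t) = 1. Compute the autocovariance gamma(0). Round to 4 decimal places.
\gamma(0) = 1.7803

Multiply the model equation by X_{t-k} and take expectations. With theta_0 = psi_0 = 1 and psi_j the MA(infinity) weights, this gives
  gamma(k) - sum_i phi_i gamma(k-i) = c_k,
  c_k = sigma^2 * sum_{j=k..q} theta_j psi_{j-k}   (c_k = 0 for k > q),
using gamma(-m) = gamma(m).
psi-weights needed (psi_j = theta_j + sum_i phi_i psi_{j-i}):
  psi_1 = theta_1 + phi_1 = -0.183 + (-0.553) = -0.736
Right-hand sides:
  c_0 = sigma^2 (1 + theta_1 psi_1) = 1 * (1 + (-0.183)(-0.736)) = 1 * 1.134688 = 1.134688
  c_1 = sigma^2 theta_1 = 1 * (-0.183) = -0.183
  c_2 = 0
Equations for k = 0 and k = 1 (AR order 1):
  gamma(0) = phi_1 gamma(1) + c_0
  gamma(1) = phi_1 gamma(0) + c_1
Substituting the second into the first: gamma(0) (1 - phi_1^2) = c_0 + phi_1 c_1, so
  gamma(0) = (c_0 + phi_1 c_1) / (1 - phi_1^2) = (1.134688 + (-0.553)(-0.183)) / (1 - (-0.553)^2) = 1.235887 / 0.694191 = 1.780327.
Therefore gamma(0) = 1.7803 (to 4 decimal places).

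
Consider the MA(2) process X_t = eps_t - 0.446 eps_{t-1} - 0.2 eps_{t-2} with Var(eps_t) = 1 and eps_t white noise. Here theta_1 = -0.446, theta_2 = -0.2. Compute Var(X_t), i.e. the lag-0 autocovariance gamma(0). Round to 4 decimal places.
\gamma(0) = 1.2389

For an MA(q) process X_t = eps_t + sum_i theta_i eps_{t-i} with
Var(eps_t) = sigma^2, the variance is
  gamma(0) = sigma^2 * (1 + sum_i theta_i^2).
  sum_i theta_i^2 = (-0.446)^2 + (-0.2)^2 = 0.198916 + 0.04 = 0.238916.
  gamma(0) = 1 * (1 + 0.238916) = 1 * 1.238916 = 1.238916, which rounds to 1.2389.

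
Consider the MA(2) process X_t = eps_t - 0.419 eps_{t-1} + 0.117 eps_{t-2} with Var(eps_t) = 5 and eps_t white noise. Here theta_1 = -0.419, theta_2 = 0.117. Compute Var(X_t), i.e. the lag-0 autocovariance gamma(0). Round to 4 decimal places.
\gamma(0) = 5.9463

For an MA(q) process X_t = eps_t + sum_i theta_i eps_{t-i} with
Var(eps_t) = sigma^2, the variance is
  gamma(0) = sigma^2 * (1 + sum_i theta_i^2).
  sum_i theta_i^2 = (-0.419)^2 + (0.117)^2 = 0.175561 + 0.013689 = 0.18925.
  gamma(0) = 5 * (1 + 0.18925) = 5 * 1.18925 = 5.94625, which rounds to 5.9463.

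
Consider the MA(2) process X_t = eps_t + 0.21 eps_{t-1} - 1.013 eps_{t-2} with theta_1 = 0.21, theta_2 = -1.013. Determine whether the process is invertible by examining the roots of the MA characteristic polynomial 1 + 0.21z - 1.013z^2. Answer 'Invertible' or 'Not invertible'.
\text{Not invertible}

The MA(q) characteristic polynomial is P(z) = 1 + 0.21z - 1.013z^2.
Invertibility requires all roots to lie outside the unit circle, i.e. |z| > 1 for every root.
Set 1 + (0.21) z + (-1.013) z^2 = 0, i.e. a z^2 + b z + c = 0 with a = -1.013, b = 0.21, c = 1.
Discriminant D = b^2 - 4ac = (0.21)^2 - 4*(-1.013)*1 = 0.0441 - (-4.052) = 4.0961.
D >= 0, so the roots are real: z = (-b +/- sqrt(D)) / (2a) = (-0.21 +/- 2.023882) / (-2.026).
  z_1 = (-0.21 + 2.023882) / (-2.026) = -0.8953,   |z_1| = 0.8953.
  z_2 = (-0.21 - 2.023882) / (-2.026) = 1.1026,   |z_2| = 1.1026.
Moduli of all roots: 0.8953, 1.1026.
All moduli strictly greater than 1? No.
Verdict: Not invertible.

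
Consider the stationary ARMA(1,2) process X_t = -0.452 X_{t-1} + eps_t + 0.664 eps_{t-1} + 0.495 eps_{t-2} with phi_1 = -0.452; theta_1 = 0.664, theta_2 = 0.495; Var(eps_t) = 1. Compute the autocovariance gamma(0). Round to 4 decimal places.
\gamma(0) = 1.2452

Multiply the model equation by X_{t-k} and take expectations. With theta_0 = psi_0 = 1 and psi_j the MA(infinity) weights, this gives
  gamma(k) - sum_i phi_i gamma(k-i) = c_k,
  c_k = sigma^2 * sum_{j=k..q} theta_j psi_{j-k}   (c_k = 0 for k > q),
using gamma(-m) = gamma(m).
psi-weights needed (psi_j = theta_j + sum_i phi_i psi_{j-i}):
  psi_1 = theta_1 + phi_1 = 0.664 + (-0.452) = 0.212
  psi_2 = theta_2 + phi_1 psi_1 = 0.495 + (-0.452)(0.212) = 0.399176
Right-hand sides:
  c_0 = sigma^2 (1 + theta_1 psi_1 + theta_2 psi_2) = 1 * (1 + (0.664)(0.212) + (0.495)(0.399176)) = 1 * 1.33836 = 1.33836
  c_1 = sigma^2 (theta_1 + theta_2 psi_1) = 1 * (0.664 + (0.495)(0.212)) = 0.76894
  c_2 = sigma^2 theta_2 = 1 * (0.495) = 0.495
Equations for k = 0 and k = 1 (AR order 1):
  gamma(0) = phi_1 gamma(1) + c_0
  gamma(1) = phi_1 gamma(0) + c_1
Substituting the second into the first: gamma(0) (1 - phi_1^2) = c_0 + phi_1 c_1, so
  gamma(0) = (c_0 + phi_1 c_1) / (1 - phi_1^2) = (1.33836 + (-0.452)(0.76894)) / (1 - (-0.452)^2) = 0.990799 / 0.795696 = 1.245198.
Therefore gamma(0) = 1.2452 (to 4 decimal places).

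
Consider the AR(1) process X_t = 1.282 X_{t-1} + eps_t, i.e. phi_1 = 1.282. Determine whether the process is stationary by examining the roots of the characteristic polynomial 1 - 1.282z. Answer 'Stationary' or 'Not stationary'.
\text{Not stationary}

The AR(p) characteristic polynomial is P(z) = 1 - 1.282z.
Stationarity requires all roots to lie outside the unit circle, i.e. |z| > 1 for every root.
This is linear in z: 1 + (-1.282) z = 0  =>  z = -1/(-1.282) = 0.780031,  |z| = 0.780031.
Moduli of all roots: 0.7800.
All moduli strictly greater than 1? No.
Verdict: Not stationary.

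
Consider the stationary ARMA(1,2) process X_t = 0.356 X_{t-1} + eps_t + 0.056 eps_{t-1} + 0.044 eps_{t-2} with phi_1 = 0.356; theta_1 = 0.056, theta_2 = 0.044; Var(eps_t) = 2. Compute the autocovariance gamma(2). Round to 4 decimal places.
\gamma(2) = 0.4478

Multiply the model equation by X_{t-k} and take expectations. With theta_0 = psi_0 = 1 and psi_j the MA(infinity) weights, this gives
  gamma(k) - sum_i phi_i gamma(k-i) = c_k,
  c_k = sigma^2 * sum_{j=k..q} theta_j psi_{j-k}   (c_k = 0 for k > q),
using gamma(-m) = gamma(m).
psi-weights needed (psi_j = theta_j + sum_i phi_i psi_{j-i}):
  psi_1 = theta_1 + phi_1 = 0.056 + (0.356) = 0.412
  psi_2 = theta_2 + phi_1 psi_1 = 0.044 + (0.356)(0.412) = 0.190672
Right-hand sides:
  c_0 = sigma^2 (1 + theta_1 psi_1 + theta_2 psi_2) = 2 * (1 + (0.056)(0.412) + (0.044)(0.190672)) = 2 * 1.031462 = 2.062923
  c_1 = sigma^2 (theta_1 + theta_2 psi_1) = 2 * (0.056 + (0.044)(0.412)) = 0.148256
  c_2 = sigma^2 theta_2 = 2 * (0.044) = 0.088
Equations for k = 0 and k = 1 (AR order 1):
  gamma(0) = phi_1 gamma(1) + c_0
  gamma(1) = phi_1 gamma(0) + c_1
Substituting the second into the first: gamma(0) (1 - phi_1^2) = c_0 + phi_1 c_1, so
  gamma(0) = (c_0 + phi_1 c_1) / (1 - phi_1^2) = (2.062923 + (0.356)(0.148256)) / (1 - (0.356)^2) = 2.115702 / 0.873264 = 2.422752.
  gamma(1) = phi_1 gamma(0) + c_1 = (0.356)(2.422752) + (0.148256) = 1.010756.
For k = 2: gamma(2) = phi_1 gamma(1) + c_2
  = (0.356)(1.010756) + (0.088) = 0.447829.
Therefore gamma(2) = 0.4478 (to 4 decimal places).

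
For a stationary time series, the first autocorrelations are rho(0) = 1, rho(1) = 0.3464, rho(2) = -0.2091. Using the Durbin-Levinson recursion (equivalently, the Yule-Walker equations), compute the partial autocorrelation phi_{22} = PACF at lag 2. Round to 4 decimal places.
\phi_{22} = -0.3740

The PACF at lag k is phi_{kk}, the last component of the solution
to the Yule-Walker system G_k phi = r_k where
  (G_k)_{ij} = rho(|i - j|), (r_k)_i = rho(i), i,j = 1..k.
Equivalently, Durbin-Levinson gives phi_{kk} iteratively:
  phi_{11} = rho(1)
  phi_{kk} = [rho(k) - sum_{j=1..k-1} phi_{k-1,j} rho(k-j)]
            / [1 - sum_{j=1..k-1} phi_{k-1,j} rho(j)],
  phi_{k,j} = phi_{k-1,j} - phi_{kk} phi_{k-1,k-j},  j = 1..k-1.
Step k = 1:
  phi_11 = rho(1) = 0.3464.
Step k = 2:
  phi_22 = [rho(2) - phi_11 rho(1)] / [1 - phi_11 rho(1)] = [-0.2091 - (0.3464)(0.3464)] / [1 - (0.3464)(0.3464)]
         = -0.32909296 / 0.88000704 = -0.374.
Therefore phi_{22} = -0.3740.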